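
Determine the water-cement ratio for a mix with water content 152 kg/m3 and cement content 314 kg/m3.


w/c = water / cement
w/c = 152 / 314 = 0.484

0.484


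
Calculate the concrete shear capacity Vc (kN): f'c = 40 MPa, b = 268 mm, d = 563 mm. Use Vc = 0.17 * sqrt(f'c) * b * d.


Vc = 0.17 * sqrt(40) * 268 * 563 / 1000
= 162.23 kN

162.23


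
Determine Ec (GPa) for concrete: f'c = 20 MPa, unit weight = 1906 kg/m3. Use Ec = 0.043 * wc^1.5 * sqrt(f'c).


Ec = 0.043 * 1906^1.5 * sqrt(20) / 1000
= 16.0 GPa

16.0


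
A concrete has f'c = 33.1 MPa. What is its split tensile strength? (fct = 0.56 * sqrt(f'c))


fct = 0.56 * sqrt(33.1)
= 0.56 * 5.753
= 3.222 MPa

3.222


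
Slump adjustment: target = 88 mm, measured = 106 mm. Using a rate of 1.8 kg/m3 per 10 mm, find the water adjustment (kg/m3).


Difference = 88 - 106 = -18 mm
Water adjustment = -18 * 1.8 / 10 = -3.2 kg/m3

-3.2


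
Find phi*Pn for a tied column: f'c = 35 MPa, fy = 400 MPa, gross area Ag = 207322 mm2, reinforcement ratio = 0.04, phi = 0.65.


Ast = rho * Ag = 0.04 * 207322 = 8292.88 mm2
phi*Pn = 0.65 * 0.80 * (0.85 * 35 * (207322 - 8292.88) + 400 * 8292.88) / 1000
= 4803.9 kN

4803.9


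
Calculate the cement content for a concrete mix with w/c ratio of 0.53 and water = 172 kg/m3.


Cement = water / (w/c)
= 172 / 0.53
= 324.5 kg/m3

324.5


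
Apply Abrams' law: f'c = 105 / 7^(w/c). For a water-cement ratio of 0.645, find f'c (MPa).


f'c = 105 / 7^0.645
= 105 / 3.508
= 29.93 MPa

29.93


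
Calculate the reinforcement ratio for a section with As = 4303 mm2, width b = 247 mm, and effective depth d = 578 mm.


rho = As / (b * d)
= 4303 / (247 * 578)
= 0.0301

0.0301


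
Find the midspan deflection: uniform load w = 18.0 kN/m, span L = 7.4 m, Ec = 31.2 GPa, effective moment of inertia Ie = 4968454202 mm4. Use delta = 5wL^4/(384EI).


Convert: L = 7.4 m = 7400 mm, Ec = 31.2 GPa = 31200 MPa
delta = 5 * 18.0 * 7400^4 / (384 * 31200 * 4968454202)
= 4.53 mm

4.53


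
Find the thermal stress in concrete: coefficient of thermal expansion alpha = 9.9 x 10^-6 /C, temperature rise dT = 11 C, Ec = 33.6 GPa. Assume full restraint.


sigma = alpha * dT * Ec
= 9.9e-6 * 11 * 33.6 * 1000
= 3.659 MPa

3.659


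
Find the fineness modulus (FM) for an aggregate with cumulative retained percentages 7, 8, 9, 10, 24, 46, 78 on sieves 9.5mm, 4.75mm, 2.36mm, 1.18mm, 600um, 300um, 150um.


FM = sum(cumulative % retained) / 100
= 182 / 100
= 1.82

1.82


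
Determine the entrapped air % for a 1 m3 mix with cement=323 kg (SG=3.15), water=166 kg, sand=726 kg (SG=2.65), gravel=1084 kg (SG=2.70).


Vol cement = 323 / (3.15 * 1000) = 0.10254 m3
Vol water = 166 / 1000 = 0.166 m3
Vol sand = 726 / (2.65 * 1000) = 0.273962 m3
Vol gravel = 1084 / (2.70 * 1000) = 0.401481 m3
Total solid + water volume = 0.943983 m3
Air = (1 - 0.943983) * 100 = 5.6%

5.6


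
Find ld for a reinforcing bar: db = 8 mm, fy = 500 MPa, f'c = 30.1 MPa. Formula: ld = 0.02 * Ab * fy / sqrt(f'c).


Ab = pi * 8^2 / 4 = 50.265 mm2
ld = 0.02 * 50.265 * 500 / sqrt(30.1)
= 91.6 mm

91.6


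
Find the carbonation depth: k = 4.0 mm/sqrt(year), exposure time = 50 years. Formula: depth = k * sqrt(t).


depth = k * sqrt(t)
= 4.0 * sqrt(50)
= 28.28 mm

28.28


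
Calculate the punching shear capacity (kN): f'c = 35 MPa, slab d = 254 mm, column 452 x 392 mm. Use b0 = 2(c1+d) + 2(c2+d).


b0 = 2*(452 + 254) + 2*(392 + 254) = 2704 mm
Vc = 0.33 * sqrt(35) * 2704 * 254 / 1000
= 1340.88 kN

1340.88


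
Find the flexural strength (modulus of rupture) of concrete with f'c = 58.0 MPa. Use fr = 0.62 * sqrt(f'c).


fr = 0.62 * sqrt(58.0)
= 4.722 MPa

4.722


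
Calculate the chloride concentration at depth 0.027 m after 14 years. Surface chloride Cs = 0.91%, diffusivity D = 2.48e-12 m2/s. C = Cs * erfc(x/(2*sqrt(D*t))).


t_seconds = 14 * 365.25 * 24 * 3600 = 441806400.0 s
arg = 0.027 / (2 * sqrt(2.48e-12 * 441806400.0))
= 0.4078
erfc(0.4078) = 0.5641
C = 0.91 * 0.5641 = 0.5133%

0.5133


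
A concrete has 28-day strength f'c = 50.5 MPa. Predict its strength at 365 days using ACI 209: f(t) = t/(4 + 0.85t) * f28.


f(365) = 365 / (4 + 0.85 * 365) * 50.5
= 365 / 314.25 * 50.5
= 58.66 MPa

58.66


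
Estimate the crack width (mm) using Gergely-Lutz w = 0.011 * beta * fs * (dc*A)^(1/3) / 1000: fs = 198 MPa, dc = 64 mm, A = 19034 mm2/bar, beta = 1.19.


w = 0.011 * beta * fs * (dc * A)^(1/3) / 1000
= 0.011 * 1.19 * 198 * (64 * 19034)^(1/3) / 1000
= 0.277 mm

0.277


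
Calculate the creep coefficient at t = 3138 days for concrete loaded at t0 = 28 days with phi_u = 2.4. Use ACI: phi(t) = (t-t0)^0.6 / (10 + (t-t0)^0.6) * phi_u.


dt = 3138 - 28 = 3110
phi = 3110^0.6 / (10 + 3110^0.6) * 2.4
= 2.222

2.222


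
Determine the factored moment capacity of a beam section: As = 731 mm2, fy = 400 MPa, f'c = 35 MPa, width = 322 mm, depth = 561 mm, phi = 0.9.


a = As * fy / (0.85 * f'c * b)
= 731 * 400 / (0.85 * 35 * 322)
= 30.5235 mm
Mn = As * fy * (d - a/2) / 10^6
= 159.5739 kN-m
phi*Mn = 0.9 * 159.5739 = 143.62 kN-m

143.62


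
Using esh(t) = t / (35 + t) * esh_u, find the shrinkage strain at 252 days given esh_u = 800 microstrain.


esh(252) = 252 / (35 + 252) * 800
= 252 / 287 * 800
= 702.4 microstrain

702.4


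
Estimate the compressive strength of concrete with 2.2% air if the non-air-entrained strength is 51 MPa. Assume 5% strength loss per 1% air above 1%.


Strength loss = (2.2 - 1) * 5 = 6.0%
f'c = 51 * (1 - 6.0/100)
= 47.94 MPa

47.94


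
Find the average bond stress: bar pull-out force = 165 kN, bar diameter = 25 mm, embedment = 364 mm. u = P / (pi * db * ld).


u = P / (pi * db * ld)
= 165 * 1000 / (pi * 25 * 364)
= 5.772 MPa

5.772


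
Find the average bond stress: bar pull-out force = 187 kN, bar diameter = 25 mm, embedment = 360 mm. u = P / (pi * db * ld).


u = P / (pi * db * ld)
= 187 * 1000 / (pi * 25 * 360)
= 6.614 MPa

6.614


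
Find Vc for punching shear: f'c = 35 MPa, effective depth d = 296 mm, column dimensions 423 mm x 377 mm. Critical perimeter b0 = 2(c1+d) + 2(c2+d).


b0 = 2*(423 + 296) + 2*(377 + 296) = 2784 mm
Vc = 0.33 * sqrt(35) * 2784 * 296 / 1000
= 1608.83 kN

1608.83


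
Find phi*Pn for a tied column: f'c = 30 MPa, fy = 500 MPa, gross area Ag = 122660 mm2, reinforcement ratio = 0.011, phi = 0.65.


Ast = rho * Ag = 0.011 * 122660 = 1349.26 mm2
phi*Pn = 0.65 * 0.80 * (0.85 * 30 * (122660 - 1349.26) + 500 * 1349.26) / 1000
= 1959.39 kN

1959.39


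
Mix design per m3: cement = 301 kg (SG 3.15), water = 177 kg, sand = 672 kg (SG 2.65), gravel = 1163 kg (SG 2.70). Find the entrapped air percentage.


Vol cement = 301 / (3.15 * 1000) = 0.095556 m3
Vol water = 177 / 1000 = 0.177 m3
Vol sand = 672 / (2.65 * 1000) = 0.253585 m3
Vol gravel = 1163 / (2.70 * 1000) = 0.430741 m3
Total solid + water volume = 0.956881 m3
Air = (1 - 0.956881) * 100 = 4.31%

4.31


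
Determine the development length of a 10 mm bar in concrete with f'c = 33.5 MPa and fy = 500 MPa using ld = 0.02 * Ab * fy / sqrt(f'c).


Ab = pi * 10^2 / 4 = 78.54 mm2
ld = 0.02 * 78.54 * 500 / sqrt(33.5)
= 135.7 mm

135.7


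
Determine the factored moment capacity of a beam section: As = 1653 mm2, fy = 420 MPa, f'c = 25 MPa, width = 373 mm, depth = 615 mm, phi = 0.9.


a = As * fy / (0.85 * f'c * b)
= 1653 * 420 / (0.85 * 25 * 373)
= 87.59 mm
Mn = As * fy * (d - a/2) / 10^6
= 396.5648 kN-m
phi*Mn = 0.9 * 396.5648 = 356.91 kN-m

356.91


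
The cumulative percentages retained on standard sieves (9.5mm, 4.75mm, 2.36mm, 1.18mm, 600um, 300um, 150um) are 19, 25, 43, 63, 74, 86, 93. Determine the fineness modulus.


FM = sum(cumulative % retained) / 100
= 403 / 100
= 4.03

4.03


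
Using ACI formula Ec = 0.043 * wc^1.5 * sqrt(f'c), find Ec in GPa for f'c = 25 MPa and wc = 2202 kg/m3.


Ec = 0.043 * 2202^1.5 * sqrt(25) / 1000
= 22.22 GPa

22.22


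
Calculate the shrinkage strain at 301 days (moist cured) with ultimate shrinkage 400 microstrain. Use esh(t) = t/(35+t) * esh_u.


esh(301) = 301 / (35 + 301) * 400
= 301 / 336 * 400
= 358.3 microstrain

358.3


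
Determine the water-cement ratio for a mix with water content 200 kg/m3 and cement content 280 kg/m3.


w/c = water / cement
w/c = 200 / 280 = 0.714

0.714


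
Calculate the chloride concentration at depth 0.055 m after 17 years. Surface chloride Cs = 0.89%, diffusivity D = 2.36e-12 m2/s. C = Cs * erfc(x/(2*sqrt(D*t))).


t_seconds = 17 * 365.25 * 24 * 3600 = 536479200.0 s
arg = 0.055 / (2 * sqrt(2.36e-12 * 536479200.0))
= 0.7729
erfc(0.7729) = 0.2744
C = 0.89 * 0.2744 = 0.2442%

0.2442


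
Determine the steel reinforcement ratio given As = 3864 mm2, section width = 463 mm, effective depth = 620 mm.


rho = As / (b * d)
= 3864 / (463 * 620)
= 0.0135

0.0135


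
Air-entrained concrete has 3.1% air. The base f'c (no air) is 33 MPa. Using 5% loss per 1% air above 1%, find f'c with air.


Strength loss = (3.1 - 1) * 5 = 10.5%
f'c = 33 * (1 - 10.5/100)
= 29.54 MPa

29.54


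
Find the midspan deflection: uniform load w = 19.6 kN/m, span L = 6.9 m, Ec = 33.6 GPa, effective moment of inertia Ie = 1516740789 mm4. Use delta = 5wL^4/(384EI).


Convert: L = 6.9 m = 6900 mm, Ec = 33.6 GPa = 33600 MPa
delta = 5 * 19.6 * 6900^4 / (384 * 33600 * 1516740789)
= 11.35 mm

11.35


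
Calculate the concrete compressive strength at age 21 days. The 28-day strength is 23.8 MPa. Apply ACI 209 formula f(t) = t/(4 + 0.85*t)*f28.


f(21) = 21 / (4 + 0.85 * 21) * 23.8
= 21 / 21.85 * 23.8
= 22.87 MPa

22.87


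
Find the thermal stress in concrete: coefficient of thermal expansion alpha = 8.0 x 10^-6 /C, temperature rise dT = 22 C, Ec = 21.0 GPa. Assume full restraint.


sigma = alpha * dT * Ec
= 8.0e-6 * 22 * 21.0 * 1000
= 3.696 MPa

3.696


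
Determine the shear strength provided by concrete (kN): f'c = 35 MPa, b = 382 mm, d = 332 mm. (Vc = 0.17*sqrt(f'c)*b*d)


Vc = 0.17 * sqrt(35) * 382 * 332 / 1000
= 127.55 kN

127.55


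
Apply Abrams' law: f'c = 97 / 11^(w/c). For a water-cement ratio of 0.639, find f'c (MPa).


f'c = 97 / 11^0.639
= 97 / 4.629
= 20.96 MPa

20.96


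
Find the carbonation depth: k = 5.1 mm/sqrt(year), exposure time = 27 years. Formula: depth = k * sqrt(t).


depth = k * sqrt(t)
= 5.1 * sqrt(27)
= 26.5 mm

26.5


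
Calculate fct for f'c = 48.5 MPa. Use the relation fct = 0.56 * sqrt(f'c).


fct = 0.56 * sqrt(48.5)
= 0.56 * 6.964
= 3.9 MPa

3.9


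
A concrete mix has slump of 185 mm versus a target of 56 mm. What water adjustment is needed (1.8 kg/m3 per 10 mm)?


Difference = 56 - 185 = -129 mm
Water adjustment = -129 * 1.8 / 10 = -23.2 kg/m3

-23.2


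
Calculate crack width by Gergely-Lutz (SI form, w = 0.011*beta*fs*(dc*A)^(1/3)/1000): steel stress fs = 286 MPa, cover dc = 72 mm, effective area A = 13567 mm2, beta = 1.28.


w = 0.011 * beta * fs * (dc * A)^(1/3) / 1000
= 0.011 * 1.28 * 286 * (72 * 13567)^(1/3) / 1000
= 0.4 mm

0.4


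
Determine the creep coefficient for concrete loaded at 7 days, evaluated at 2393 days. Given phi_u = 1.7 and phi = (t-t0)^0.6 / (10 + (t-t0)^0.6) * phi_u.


dt = 2393 - 7 = 2386
phi = 2386^0.6 / (10 + 2386^0.6) * 1.7
= 1.554

1.554


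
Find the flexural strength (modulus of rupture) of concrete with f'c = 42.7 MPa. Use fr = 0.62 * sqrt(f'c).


fr = 0.62 * sqrt(42.7)
= 4.051 MPa

4.051


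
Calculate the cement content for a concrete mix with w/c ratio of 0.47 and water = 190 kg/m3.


Cement = water / (w/c)
= 190 / 0.47
= 404.3 kg/m3

404.3


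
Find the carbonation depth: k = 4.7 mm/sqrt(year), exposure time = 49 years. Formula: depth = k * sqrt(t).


depth = k * sqrt(t)
= 4.7 * sqrt(49)
= 32.9 mm

32.9


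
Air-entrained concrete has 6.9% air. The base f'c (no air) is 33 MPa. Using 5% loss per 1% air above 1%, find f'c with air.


Strength loss = (6.9 - 1) * 5 = 29.5%
f'c = 33 * (1 - 29.5/100)
= 23.27 MPa

23.27


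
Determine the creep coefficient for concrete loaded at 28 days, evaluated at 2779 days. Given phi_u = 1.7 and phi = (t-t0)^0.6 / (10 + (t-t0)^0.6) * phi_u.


dt = 2779 - 28 = 2751
phi = 2751^0.6 / (10 + 2751^0.6) * 1.7
= 1.565

1.565


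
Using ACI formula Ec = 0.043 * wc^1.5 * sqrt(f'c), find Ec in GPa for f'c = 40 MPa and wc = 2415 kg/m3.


Ec = 0.043 * 2415^1.5 * sqrt(40) / 1000
= 32.28 GPa

32.28


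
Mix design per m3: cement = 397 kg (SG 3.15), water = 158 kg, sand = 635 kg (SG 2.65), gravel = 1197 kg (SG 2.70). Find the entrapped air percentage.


Vol cement = 397 / (3.15 * 1000) = 0.126032 m3
Vol water = 158 / 1000 = 0.158 m3
Vol sand = 635 / (2.65 * 1000) = 0.239623 m3
Vol gravel = 1197 / (2.70 * 1000) = 0.443333 m3
Total solid + water volume = 0.966988 m3
Air = (1 - 0.966988) * 100 = 3.3%

3.3


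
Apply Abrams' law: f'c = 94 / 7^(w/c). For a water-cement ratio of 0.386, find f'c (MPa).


f'c = 94 / 7^0.386
= 94 / 2.119
= 44.35 MPa

44.35


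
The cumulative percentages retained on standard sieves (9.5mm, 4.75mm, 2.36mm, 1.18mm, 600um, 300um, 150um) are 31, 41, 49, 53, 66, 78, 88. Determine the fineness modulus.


FM = sum(cumulative % retained) / 100
= 406 / 100
= 4.06

4.06


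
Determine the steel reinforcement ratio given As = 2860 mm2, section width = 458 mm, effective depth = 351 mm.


rho = As / (b * d)
= 2860 / (458 * 351)
= 0.0178

0.0178


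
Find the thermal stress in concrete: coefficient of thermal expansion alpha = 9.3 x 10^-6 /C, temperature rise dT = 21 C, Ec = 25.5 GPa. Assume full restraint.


sigma = alpha * dT * Ec
= 9.3e-6 * 21 * 25.5 * 1000
= 4.98 MPa

4.98


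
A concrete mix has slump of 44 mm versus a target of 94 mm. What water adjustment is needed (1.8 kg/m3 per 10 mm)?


Difference = 94 - 44 = 50 mm
Water adjustment = 50 * 1.8 / 10 = 9.0 kg/m3

9.0


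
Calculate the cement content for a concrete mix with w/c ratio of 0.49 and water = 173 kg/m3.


Cement = water / (w/c)
= 173 / 0.49
= 353.1 kg/m3

353.1


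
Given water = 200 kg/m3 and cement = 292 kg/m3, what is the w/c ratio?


w/c = water / cement
w/c = 200 / 292 = 0.685

0.685


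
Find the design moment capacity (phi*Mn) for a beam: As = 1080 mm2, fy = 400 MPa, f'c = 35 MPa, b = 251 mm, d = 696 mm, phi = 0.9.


a = As * fy / (0.85 * f'c * b)
= 1080 * 400 / (0.85 * 35 * 251)
= 57.8526 mm
Mn = As * fy * (d - a/2) / 10^6
= 288.1758 kN-m
phi*Mn = 0.9 * 288.1758 = 259.36 kN-m

259.36


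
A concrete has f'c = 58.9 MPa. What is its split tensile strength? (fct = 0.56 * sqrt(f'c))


fct = 0.56 * sqrt(58.9)
= 0.56 * 7.675
= 4.298 MPa

4.298


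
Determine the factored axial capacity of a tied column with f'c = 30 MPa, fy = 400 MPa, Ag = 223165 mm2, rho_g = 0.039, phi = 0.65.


Ast = rho * Ag = 0.039 * 223165 = 8703.435 mm2
phi*Pn = 0.65 * 0.80 * (0.85 * 30 * (223165 - 8703.435) + 400 * 8703.435) / 1000
= 4654.07 kN

4654.07


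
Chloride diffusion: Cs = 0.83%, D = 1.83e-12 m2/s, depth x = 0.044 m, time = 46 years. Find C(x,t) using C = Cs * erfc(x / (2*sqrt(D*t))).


t_seconds = 46 * 365.25 * 24 * 3600 = 1451649600.0 s
arg = 0.044 / (2 * sqrt(1.83e-12 * 1451649600.0))
= 0.4268
erfc(0.4268) = 0.5461
C = 0.83 * 0.5461 = 0.4532%

0.4532


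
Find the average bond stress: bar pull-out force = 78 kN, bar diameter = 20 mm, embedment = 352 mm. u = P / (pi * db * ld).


u = P / (pi * db * ld)
= 78 * 1000 / (pi * 20 * 352)
= 3.527 MPa

3.527


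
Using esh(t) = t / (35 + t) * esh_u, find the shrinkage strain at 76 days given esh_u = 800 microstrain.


esh(76) = 76 / (35 + 76) * 800
= 76 / 111 * 800
= 547.7 microstrain

547.7


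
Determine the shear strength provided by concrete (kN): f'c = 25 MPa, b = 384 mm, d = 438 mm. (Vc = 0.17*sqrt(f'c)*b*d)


Vc = 0.17 * sqrt(25) * 384 * 438 / 1000
= 142.96 kN

142.96


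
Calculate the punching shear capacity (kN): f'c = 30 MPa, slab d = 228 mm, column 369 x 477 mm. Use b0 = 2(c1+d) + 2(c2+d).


b0 = 2*(369 + 228) + 2*(477 + 228) = 2604 mm
Vc = 0.33 * sqrt(30) * 2604 * 228 / 1000
= 1073.13 kN

1073.13


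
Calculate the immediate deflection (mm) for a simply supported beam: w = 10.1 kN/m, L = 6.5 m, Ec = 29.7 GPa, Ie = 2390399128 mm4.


Convert: L = 6.5 m = 6500 mm, Ec = 29.7 GPa = 29700 MPa
delta = 5 * 10.1 * 6500^4 / (384 * 29700 * 2390399128)
= 3.31 mm

3.31


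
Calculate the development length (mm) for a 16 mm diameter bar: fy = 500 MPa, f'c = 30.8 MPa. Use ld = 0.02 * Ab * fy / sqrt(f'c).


Ab = pi * 16^2 / 4 = 201.062 mm2
ld = 0.02 * 201.062 * 500 / sqrt(30.8)
= 362.3 mm

362.3


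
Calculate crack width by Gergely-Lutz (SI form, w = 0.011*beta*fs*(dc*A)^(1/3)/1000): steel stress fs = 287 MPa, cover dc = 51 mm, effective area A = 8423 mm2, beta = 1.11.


w = 0.011 * beta * fs * (dc * A)^(1/3) / 1000
= 0.011 * 1.11 * 287 * (51 * 8423)^(1/3) / 1000
= 0.264 mm

0.264


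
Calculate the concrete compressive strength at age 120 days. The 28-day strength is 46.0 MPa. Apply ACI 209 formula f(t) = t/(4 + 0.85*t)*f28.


f(120) = 120 / (4 + 0.85 * 120) * 46.0
= 120 / 106.0 * 46.0
= 52.08 MPa

52.08


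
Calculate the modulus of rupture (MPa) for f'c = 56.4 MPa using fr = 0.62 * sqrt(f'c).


fr = 0.62 * sqrt(56.4)
= 4.656 MPa

4.656


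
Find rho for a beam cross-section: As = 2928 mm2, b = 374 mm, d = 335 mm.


rho = As / (b * d)
= 2928 / (374 * 335)
= 0.0234

0.0234


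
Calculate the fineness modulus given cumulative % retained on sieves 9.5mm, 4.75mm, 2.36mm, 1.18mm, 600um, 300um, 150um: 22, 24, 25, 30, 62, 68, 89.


FM = sum(cumulative % retained) / 100
= 320 / 100
= 3.2

3.2


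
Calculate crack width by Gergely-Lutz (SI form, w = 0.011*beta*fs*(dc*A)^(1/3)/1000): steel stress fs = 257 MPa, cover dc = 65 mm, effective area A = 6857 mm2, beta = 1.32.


w = 0.011 * beta * fs * (dc * A)^(1/3) / 1000
= 0.011 * 1.32 * 257 * (65 * 6857)^(1/3) / 1000
= 0.285 mm

0.285


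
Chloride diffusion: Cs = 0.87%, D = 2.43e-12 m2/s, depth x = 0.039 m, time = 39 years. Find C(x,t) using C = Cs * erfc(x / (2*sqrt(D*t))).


t_seconds = 39 * 365.25 * 24 * 3600 = 1230746400.0 s
arg = 0.039 / (2 * sqrt(2.43e-12 * 1230746400.0))
= 0.3566
erfc(0.3566) = 0.6141
C = 0.87 * 0.6141 = 0.5342%

0.5342


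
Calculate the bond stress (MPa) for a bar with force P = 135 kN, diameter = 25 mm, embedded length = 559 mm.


u = P / (pi * db * ld)
= 135 * 1000 / (pi * 25 * 559)
= 3.075 MPa

3.075


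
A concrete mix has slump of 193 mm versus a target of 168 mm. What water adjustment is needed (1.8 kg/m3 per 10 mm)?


Difference = 168 - 193 = -25 mm
Water adjustment = -25 * 1.8 / 10 = -4.5 kg/m3

-4.5


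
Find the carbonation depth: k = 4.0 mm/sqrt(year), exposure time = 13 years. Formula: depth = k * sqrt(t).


depth = k * sqrt(t)
= 4.0 * sqrt(13)
= 14.42 mm

14.42


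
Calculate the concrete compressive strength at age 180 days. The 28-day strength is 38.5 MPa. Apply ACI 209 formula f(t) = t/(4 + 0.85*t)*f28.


f(180) = 180 / (4 + 0.85 * 180) * 38.5
= 180 / 157.0 * 38.5
= 44.14 MPa

44.14


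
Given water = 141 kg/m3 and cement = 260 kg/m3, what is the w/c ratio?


w/c = water / cement
w/c = 141 / 260 = 0.542

0.542


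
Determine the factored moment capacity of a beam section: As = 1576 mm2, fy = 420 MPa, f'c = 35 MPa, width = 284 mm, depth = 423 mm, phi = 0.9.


a = As * fy / (0.85 * f'c * b)
= 1576 * 420 / (0.85 * 35 * 284)
= 78.343 mm
Mn = As * fy * (d - a/2) / 10^6
= 254.0638 kN-m
phi*Mn = 0.9 * 254.0638 = 228.66 kN-m

228.66


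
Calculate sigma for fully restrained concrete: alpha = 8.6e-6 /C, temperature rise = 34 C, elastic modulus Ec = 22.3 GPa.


sigma = alpha * dT * Ec
= 8.6e-6 * 34 * 22.3 * 1000
= 6.521 MPa

6.521


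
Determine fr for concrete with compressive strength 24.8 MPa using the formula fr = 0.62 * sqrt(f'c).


fr = 0.62 * sqrt(24.8)
= 3.088 MPa

3.088


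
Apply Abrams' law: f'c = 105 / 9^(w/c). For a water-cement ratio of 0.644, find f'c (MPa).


f'c = 105 / 9^0.644
= 105 / 4.117
= 25.51 MPa

25.51


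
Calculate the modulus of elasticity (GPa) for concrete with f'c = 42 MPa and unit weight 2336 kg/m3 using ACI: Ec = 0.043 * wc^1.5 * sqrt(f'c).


Ec = 0.043 * 2336^1.5 * sqrt(42) / 1000
= 31.46 GPa

31.46


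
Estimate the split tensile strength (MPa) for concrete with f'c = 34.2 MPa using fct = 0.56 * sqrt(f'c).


fct = 0.56 * sqrt(34.2)
= 0.56 * 5.848
= 3.275 MPa

3.275


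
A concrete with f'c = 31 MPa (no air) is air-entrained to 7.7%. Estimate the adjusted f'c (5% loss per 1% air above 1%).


Strength loss = (7.7 - 1) * 5 = 33.5%
f'c = 31 * (1 - 33.5/100)
= 20.62 MPa

20.62


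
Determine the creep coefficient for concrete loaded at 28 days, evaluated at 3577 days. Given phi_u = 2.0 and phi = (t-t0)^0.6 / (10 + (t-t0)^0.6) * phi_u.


dt = 3577 - 28 = 3549
phi = 3549^0.6 / (10 + 3549^0.6) * 2.0
= 1.862

1.862


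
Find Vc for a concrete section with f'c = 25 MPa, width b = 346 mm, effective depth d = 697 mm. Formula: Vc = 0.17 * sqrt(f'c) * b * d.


Vc = 0.17 * sqrt(25) * 346 * 697 / 1000
= 204.99 kN

204.99


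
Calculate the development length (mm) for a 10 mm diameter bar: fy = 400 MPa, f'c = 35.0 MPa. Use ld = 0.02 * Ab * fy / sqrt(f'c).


Ab = pi * 10^2 / 4 = 78.54 mm2
ld = 0.02 * 78.54 * 400 / sqrt(35.0)
= 106.2 mm

106.2


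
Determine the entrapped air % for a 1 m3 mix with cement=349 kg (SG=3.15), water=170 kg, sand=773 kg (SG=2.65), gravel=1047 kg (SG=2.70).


Vol cement = 349 / (3.15 * 1000) = 0.110794 m3
Vol water = 170 / 1000 = 0.17 m3
Vol sand = 773 / (2.65 * 1000) = 0.291698 m3
Vol gravel = 1047 / (2.70 * 1000) = 0.387778 m3
Total solid + water volume = 0.96027 m3
Air = (1 - 0.96027) * 100 = 3.97%

3.97


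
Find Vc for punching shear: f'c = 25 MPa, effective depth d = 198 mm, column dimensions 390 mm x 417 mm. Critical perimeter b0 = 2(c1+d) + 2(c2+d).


b0 = 2*(390 + 198) + 2*(417 + 198) = 2406 mm
Vc = 0.33 * sqrt(25) * 2406 * 198 / 1000
= 786.04 kN

786.04


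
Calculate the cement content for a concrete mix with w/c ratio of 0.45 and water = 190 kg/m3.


Cement = water / (w/c)
= 190 / 0.45
= 422.2 kg/m3

422.2


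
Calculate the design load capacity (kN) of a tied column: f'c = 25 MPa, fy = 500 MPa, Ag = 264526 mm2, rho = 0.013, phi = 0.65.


Ast = rho * Ag = 0.013 * 264526 = 3438.838 mm2
phi*Pn = 0.65 * 0.80 * (0.85 * 25 * (264526 - 3438.838) + 500 * 3438.838) / 1000
= 3779.11 kN

3779.11


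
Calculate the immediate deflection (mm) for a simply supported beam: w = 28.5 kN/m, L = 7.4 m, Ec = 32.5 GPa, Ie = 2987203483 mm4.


Convert: L = 7.4 m = 7400 mm, Ec = 32.5 GPa = 32500 MPa
delta = 5 * 28.5 * 7400^4 / (384 * 32500 * 2987203483)
= 11.46 mm

11.46


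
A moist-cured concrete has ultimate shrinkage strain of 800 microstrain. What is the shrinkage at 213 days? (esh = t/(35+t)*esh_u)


esh(213) = 213 / (35 + 213) * 800
= 213 / 248 * 800
= 687.1 microstrain

687.1


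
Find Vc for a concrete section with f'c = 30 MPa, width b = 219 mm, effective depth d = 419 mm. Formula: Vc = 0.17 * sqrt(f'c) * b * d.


Vc = 0.17 * sqrt(30) * 219 * 419 / 1000
= 85.44 kN

85.44


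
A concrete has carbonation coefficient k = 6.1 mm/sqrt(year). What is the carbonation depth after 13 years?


depth = k * sqrt(t)
= 6.1 * sqrt(13)
= 21.99 mm

21.99


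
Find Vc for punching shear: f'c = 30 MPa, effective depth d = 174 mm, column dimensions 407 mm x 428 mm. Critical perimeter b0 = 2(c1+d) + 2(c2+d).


b0 = 2*(407 + 174) + 2*(428 + 174) = 2366 mm
Vc = 0.33 * sqrt(30) * 2366 * 174 / 1000
= 744.11 kN

744.11


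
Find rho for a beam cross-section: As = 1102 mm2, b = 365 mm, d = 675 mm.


rho = As / (b * d)
= 1102 / (365 * 675)
= 0.0045

0.0045


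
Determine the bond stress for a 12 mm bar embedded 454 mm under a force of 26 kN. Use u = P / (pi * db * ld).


u = P / (pi * db * ld)
= 26 * 1000 / (pi * 12 * 454)
= 1.519 MPa

1.519


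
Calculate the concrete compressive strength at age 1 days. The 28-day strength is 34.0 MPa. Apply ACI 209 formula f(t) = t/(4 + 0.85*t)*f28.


f(1) = 1 / (4 + 0.85 * 1) * 34.0
= 1 / 4.85 * 34.0
= 7.01 MPa

7.01


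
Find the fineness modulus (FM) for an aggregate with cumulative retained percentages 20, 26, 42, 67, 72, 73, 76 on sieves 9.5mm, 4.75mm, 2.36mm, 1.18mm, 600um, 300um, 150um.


FM = sum(cumulative % retained) / 100
= 376 / 100
= 3.76

3.76


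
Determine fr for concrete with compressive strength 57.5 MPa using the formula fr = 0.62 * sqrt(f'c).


fr = 0.62 * sqrt(57.5)
= 4.701 MPa

4.701


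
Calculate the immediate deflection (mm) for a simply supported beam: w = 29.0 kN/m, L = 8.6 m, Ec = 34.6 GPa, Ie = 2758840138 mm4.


Convert: L = 8.6 m = 8600 mm, Ec = 34.6 GPa = 34600 MPa
delta = 5 * 29.0 * 8600^4 / (384 * 34600 * 2758840138)
= 21.64 mm

21.64


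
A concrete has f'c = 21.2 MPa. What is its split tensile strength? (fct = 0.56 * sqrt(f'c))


fct = 0.56 * sqrt(21.2)
= 0.56 * 4.604
= 2.578 MPa

2.578


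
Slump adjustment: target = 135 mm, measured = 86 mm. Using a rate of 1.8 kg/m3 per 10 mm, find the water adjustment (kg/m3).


Difference = 135 - 86 = 49 mm
Water adjustment = 49 * 1.8 / 10 = 8.8 kg/m3

8.8


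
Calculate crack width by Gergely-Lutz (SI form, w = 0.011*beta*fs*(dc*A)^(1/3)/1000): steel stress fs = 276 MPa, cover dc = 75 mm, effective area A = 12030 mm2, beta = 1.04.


w = 0.011 * beta * fs * (dc * A)^(1/3) / 1000
= 0.011 * 1.04 * 276 * (75 * 12030)^(1/3) / 1000
= 0.305 mm

0.305


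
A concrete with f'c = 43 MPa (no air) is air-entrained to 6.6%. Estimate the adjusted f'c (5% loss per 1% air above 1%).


Strength loss = (6.6 - 1) * 5 = 28.0%
f'c = 43 * (1 - 28.0/100)
= 30.96 MPa

30.96


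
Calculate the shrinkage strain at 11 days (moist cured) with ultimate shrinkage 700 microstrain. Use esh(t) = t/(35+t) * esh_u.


esh(11) = 11 / (35 + 11) * 700
= 11 / 46 * 700
= 167.4 microstrain

167.4


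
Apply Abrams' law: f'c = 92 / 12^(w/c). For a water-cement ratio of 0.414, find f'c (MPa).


f'c = 92 / 12^0.414
= 92 / 2.798
= 32.89 MPa

32.89


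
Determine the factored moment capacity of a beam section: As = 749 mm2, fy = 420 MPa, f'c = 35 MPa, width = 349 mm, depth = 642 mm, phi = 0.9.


a = As * fy / (0.85 * f'c * b)
= 749 * 420 / (0.85 * 35 * 349)
= 30.2983 mm
Mn = As * fy * (d - a/2) / 10^6
= 197.1947 kN-m
phi*Mn = 0.9 * 197.1947 = 177.48 kN-m

177.48


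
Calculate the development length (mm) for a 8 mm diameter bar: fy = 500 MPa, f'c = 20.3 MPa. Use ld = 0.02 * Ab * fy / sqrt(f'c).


Ab = pi * 8^2 / 4 = 50.265 mm2
ld = 0.02 * 50.265 * 500 / sqrt(20.3)
= 111.6 mm

111.6


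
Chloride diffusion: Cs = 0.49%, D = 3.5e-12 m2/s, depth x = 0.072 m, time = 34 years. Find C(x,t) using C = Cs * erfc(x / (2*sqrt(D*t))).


t_seconds = 34 * 365.25 * 24 * 3600 = 1072958400.0 s
arg = 0.072 / (2 * sqrt(3.5e-12 * 1072958400.0))
= 0.5875
erfc(0.5875) = 0.4061
C = 0.49 * 0.4061 = 0.199%

0.199


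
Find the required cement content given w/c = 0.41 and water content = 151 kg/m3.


Cement = water / (w/c)
= 151 / 0.41
= 368.3 kg/m3

368.3


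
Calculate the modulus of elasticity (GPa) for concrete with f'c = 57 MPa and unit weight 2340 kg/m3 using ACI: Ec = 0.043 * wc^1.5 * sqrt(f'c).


Ec = 0.043 * 2340^1.5 * sqrt(57) / 1000
= 36.75 GPa

36.75


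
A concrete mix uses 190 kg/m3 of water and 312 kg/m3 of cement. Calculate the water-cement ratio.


w/c = water / cement
w/c = 190 / 312 = 0.609

0.609


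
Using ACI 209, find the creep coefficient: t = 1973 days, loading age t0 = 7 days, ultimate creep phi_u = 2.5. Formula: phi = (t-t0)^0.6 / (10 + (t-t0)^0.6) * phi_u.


dt = 1973 - 7 = 1966
phi = 1966^0.6 / (10 + 1966^0.6) * 2.5
= 2.261

2.261


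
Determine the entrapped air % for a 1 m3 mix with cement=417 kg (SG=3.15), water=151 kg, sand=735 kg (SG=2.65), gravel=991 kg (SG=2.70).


Vol cement = 417 / (3.15 * 1000) = 0.132381 m3
Vol water = 151 / 1000 = 0.151 m3
Vol sand = 735 / (2.65 * 1000) = 0.277358 m3
Vol gravel = 991 / (2.70 * 1000) = 0.367037 m3
Total solid + water volume = 0.927776 m3
Air = (1 - 0.927776) * 100 = 7.22%

7.22


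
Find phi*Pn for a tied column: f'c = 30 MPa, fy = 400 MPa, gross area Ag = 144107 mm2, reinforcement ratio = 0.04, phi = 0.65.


Ast = rho * Ag = 0.04 * 144107 = 5764.28 mm2
phi*Pn = 0.65 * 0.80 * (0.85 * 30 * (144107 - 5764.28) + 400 * 5764.28) / 1000
= 3033.39 kN

3033.39


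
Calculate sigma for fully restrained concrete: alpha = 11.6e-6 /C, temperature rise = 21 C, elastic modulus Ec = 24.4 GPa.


sigma = alpha * dT * Ec
= 11.6e-6 * 21 * 24.4 * 1000
= 5.944 MPa

5.944


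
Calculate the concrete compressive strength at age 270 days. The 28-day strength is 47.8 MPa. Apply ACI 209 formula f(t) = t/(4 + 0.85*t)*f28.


f(270) = 270 / (4 + 0.85 * 270) * 47.8
= 270 / 233.5 * 47.8
= 55.27 MPa

55.27


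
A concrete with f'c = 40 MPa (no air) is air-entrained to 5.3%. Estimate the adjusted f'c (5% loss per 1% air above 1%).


Strength loss = (5.3 - 1) * 5 = 21.5%
f'c = 40 * (1 - 21.5/100)
= 31.4 MPa

31.4


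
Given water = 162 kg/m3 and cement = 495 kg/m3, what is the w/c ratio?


w/c = water / cement
w/c = 162 / 495 = 0.327

0.327


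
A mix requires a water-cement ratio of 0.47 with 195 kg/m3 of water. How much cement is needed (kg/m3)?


Cement = water / (w/c)
= 195 / 0.47
= 414.9 kg/m3

414.9


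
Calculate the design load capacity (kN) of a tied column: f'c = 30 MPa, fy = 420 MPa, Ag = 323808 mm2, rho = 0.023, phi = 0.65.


Ast = rho * Ag = 0.023 * 323808 = 7447.584 mm2
phi*Pn = 0.65 * 0.80 * (0.85 * 30 * (323808 - 7447.584) + 420 * 7447.584) / 1000
= 5821.49 kN

5821.49


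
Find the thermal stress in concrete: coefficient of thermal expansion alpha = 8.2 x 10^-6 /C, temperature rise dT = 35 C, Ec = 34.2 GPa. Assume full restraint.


sigma = alpha * dT * Ec
= 8.2e-6 * 35 * 34.2 * 1000
= 9.815 MPa

9.815


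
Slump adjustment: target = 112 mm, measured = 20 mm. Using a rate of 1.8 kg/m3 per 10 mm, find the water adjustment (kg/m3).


Difference = 112 - 20 = 92 mm
Water adjustment = 92 * 1.8 / 10 = 16.6 kg/m3

16.6


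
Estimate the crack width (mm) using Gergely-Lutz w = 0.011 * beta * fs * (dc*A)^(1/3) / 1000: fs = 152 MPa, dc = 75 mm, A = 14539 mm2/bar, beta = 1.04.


w = 0.011 * beta * fs * (dc * A)^(1/3) / 1000
= 0.011 * 1.04 * 152 * (75 * 14539)^(1/3) / 1000
= 0.179 mm

0.179


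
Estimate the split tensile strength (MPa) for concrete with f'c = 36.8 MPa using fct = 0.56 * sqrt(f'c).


fct = 0.56 * sqrt(36.8)
= 0.56 * 6.066
= 3.397 MPa

3.397


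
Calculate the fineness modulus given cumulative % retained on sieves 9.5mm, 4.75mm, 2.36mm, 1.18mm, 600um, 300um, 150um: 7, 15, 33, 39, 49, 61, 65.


FM = sum(cumulative % retained) / 100
= 269 / 100
= 2.69

2.69


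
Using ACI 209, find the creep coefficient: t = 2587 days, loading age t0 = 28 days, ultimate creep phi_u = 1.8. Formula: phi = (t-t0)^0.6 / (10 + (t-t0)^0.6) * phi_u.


dt = 2587 - 28 = 2559
phi = 2559^0.6 / (10 + 2559^0.6) * 1.8
= 1.651

1.651


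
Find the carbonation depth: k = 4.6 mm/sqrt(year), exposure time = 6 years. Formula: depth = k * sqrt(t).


depth = k * sqrt(t)
= 4.6 * sqrt(6)
= 11.27 mm

11.27


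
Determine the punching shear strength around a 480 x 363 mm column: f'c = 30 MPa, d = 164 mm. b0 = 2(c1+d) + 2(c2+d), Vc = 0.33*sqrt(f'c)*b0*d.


b0 = 2*(480 + 164) + 2*(363 + 164) = 2342 mm
Vc = 0.33 * sqrt(30) * 2342 * 164 / 1000
= 694.23 kN

694.23


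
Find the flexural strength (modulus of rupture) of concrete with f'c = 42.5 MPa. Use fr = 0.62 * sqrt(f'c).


fr = 0.62 * sqrt(42.5)
= 4.042 MPa

4.042


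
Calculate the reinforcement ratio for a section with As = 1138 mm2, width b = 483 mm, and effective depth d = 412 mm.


rho = As / (b * d)
= 1138 / (483 * 412)
= 0.0057

0.0057


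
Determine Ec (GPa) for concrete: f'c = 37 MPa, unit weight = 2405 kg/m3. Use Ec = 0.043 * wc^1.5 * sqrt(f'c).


Ec = 0.043 * 2405^1.5 * sqrt(37) / 1000
= 30.85 GPa

30.85


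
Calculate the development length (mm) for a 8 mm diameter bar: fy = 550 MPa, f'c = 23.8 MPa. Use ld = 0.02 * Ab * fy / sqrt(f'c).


Ab = pi * 8^2 / 4 = 50.265 mm2
ld = 0.02 * 50.265 * 550 / sqrt(23.8)
= 113.3 mm

113.3


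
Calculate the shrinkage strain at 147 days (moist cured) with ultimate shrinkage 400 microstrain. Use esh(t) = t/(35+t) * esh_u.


esh(147) = 147 / (35 + 147) * 400
= 147 / 182 * 400
= 323.1 microstrain

323.1


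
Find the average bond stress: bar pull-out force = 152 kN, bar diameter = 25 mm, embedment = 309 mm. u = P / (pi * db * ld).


u = P / (pi * db * ld)
= 152 * 1000 / (pi * 25 * 309)
= 6.263 MPa

6.263


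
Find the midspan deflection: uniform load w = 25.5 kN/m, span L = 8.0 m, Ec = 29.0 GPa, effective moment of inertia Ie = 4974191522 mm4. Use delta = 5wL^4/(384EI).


Convert: L = 8.0 m = 8000 mm, Ec = 29.0 GPa = 29000 MPa
delta = 5 * 25.5 * 8000^4 / (384 * 29000 * 4974191522)
= 9.43 mm

9.43


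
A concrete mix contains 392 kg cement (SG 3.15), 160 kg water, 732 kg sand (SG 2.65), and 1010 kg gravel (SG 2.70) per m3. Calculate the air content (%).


Vol cement = 392 / (3.15 * 1000) = 0.124444 m3
Vol water = 160 / 1000 = 0.16 m3
Vol sand = 732 / (2.65 * 1000) = 0.276226 m3
Vol gravel = 1010 / (2.70 * 1000) = 0.374074 m3
Total solid + water volume = 0.934745 m3
Air = (1 - 0.934745) * 100 = 6.53%

6.53


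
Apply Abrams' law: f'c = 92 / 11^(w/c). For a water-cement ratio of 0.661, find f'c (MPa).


f'c = 92 / 11^0.661
= 92 / 4.879
= 18.86 MPa

18.86


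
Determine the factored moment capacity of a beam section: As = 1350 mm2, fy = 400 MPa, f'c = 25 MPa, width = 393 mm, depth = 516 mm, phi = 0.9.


a = As * fy / (0.85 * f'c * b)
= 1350 * 400 / (0.85 * 25 * 393)
= 64.661 mm
Mn = As * fy * (d - a/2) / 10^6
= 261.1815 kN-m
phi*Mn = 0.9 * 261.1815 = 235.06 kN-m

235.06


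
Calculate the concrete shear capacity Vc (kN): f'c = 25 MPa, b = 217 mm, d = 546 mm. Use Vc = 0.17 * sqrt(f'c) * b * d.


Vc = 0.17 * sqrt(25) * 217 * 546 / 1000
= 100.71 kN

100.71


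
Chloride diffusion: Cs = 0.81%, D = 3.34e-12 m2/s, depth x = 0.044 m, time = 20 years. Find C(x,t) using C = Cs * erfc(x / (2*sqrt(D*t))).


t_seconds = 20 * 365.25 * 24 * 3600 = 631152000.0 s
arg = 0.044 / (2 * sqrt(3.34e-12 * 631152000.0))
= 0.4792
erfc(0.4792) = 0.498
C = 0.81 * 0.498 = 0.4034%

0.4034


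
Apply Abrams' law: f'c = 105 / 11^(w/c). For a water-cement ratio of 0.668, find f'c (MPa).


f'c = 105 / 11^0.668
= 105 / 4.962
= 21.16 MPa

21.16


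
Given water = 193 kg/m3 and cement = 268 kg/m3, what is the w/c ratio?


w/c = water / cement
w/c = 193 / 268 = 0.72

0.72


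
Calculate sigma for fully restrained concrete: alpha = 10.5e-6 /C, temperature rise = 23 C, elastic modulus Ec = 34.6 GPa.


sigma = alpha * dT * Ec
= 10.5e-6 * 23 * 34.6 * 1000
= 8.356 MPa

8.356


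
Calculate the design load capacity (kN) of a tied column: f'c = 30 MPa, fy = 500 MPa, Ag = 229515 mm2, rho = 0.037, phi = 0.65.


Ast = rho * Ag = 0.037 * 229515 = 8492.055 mm2
phi*Pn = 0.65 * 0.80 * (0.85 * 30 * (229515 - 8492.055) + 500 * 8492.055) / 1000
= 5138.7 kN

5138.7


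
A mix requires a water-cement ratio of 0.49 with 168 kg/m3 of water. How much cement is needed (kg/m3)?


Cement = water / (w/c)
= 168 / 0.49
= 342.9 kg/m3

342.9


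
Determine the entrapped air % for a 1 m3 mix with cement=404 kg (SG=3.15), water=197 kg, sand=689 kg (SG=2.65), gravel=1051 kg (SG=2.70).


Vol cement = 404 / (3.15 * 1000) = 0.128254 m3
Vol water = 197 / 1000 = 0.197 m3
Vol sand = 689 / (2.65 * 1000) = 0.26 m3
Vol gravel = 1051 / (2.70 * 1000) = 0.389259 m3
Total solid + water volume = 0.974513 m3
Air = (1 - 0.974513) * 100 = 2.55%

2.55


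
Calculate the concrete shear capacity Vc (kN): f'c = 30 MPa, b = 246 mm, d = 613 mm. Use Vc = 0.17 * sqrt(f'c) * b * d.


Vc = 0.17 * sqrt(30) * 246 * 613 / 1000
= 140.41 kN

140.41


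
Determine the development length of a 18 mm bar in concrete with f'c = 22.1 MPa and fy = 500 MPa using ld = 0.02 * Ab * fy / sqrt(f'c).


Ab = pi * 18^2 / 4 = 254.469 mm2
ld = 0.02 * 254.469 * 500 / sqrt(22.1)
= 541.3 mm

541.3


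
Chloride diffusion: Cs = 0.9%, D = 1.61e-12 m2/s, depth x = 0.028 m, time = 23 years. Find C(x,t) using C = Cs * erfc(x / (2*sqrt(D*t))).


t_seconds = 23 * 365.25 * 24 * 3600 = 725824800.0 s
arg = 0.028 / (2 * sqrt(1.61e-12 * 725824800.0))
= 0.4095
erfc(0.4095) = 0.5625
C = 0.9 * 0.5625 = 0.5062%

0.5062


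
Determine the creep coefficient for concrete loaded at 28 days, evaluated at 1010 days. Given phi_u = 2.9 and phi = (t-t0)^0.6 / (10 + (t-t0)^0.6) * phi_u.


dt = 1010 - 28 = 982
phi = 982^0.6 / (10 + 982^0.6) * 2.9
= 2.5

2.5


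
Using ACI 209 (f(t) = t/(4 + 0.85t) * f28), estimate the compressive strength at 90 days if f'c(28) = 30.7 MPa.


f(90) = 90 / (4 + 0.85 * 90) * 30.7
= 90 / 80.5 * 30.7
= 34.32 MPa

34.32


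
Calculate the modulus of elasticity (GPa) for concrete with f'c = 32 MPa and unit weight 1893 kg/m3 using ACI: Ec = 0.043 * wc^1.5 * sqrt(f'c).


Ec = 0.043 * 1893^1.5 * sqrt(32) / 1000
= 20.03 GPa

20.03


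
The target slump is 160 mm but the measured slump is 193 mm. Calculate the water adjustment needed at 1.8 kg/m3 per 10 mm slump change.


Difference = 160 - 193 = -33 mm
Water adjustment = -33 * 1.8 / 10 = -5.9 kg/m3

-5.9


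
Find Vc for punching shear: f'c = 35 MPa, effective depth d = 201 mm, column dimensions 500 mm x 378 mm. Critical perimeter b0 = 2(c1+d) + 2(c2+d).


b0 = 2*(500 + 201) + 2*(378 + 201) = 2560 mm
Vc = 0.33 * sqrt(35) * 2560 * 201 / 1000
= 1004.58 kN

1004.58


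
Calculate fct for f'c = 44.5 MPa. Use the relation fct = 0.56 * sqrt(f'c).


fct = 0.56 * sqrt(44.5)
= 0.56 * 6.671
= 3.736 MPa

3.736


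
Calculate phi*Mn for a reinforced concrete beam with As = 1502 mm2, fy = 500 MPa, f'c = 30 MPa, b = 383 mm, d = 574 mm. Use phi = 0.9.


a = As * fy / (0.85 * f'c * b)
= 1502 * 500 / (0.85 * 30 * 383)
= 76.8955 mm
Mn = As * fy * (d - a/2) / 10^6
= 402.1997 kN-m
phi*Mn = 0.9 * 402.1997 = 361.98 kN-m

361.98


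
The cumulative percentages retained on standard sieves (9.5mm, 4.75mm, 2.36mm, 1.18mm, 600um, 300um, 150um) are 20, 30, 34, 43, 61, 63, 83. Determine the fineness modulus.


FM = sum(cumulative % retained) / 100
= 334 / 100
= 3.34

3.34


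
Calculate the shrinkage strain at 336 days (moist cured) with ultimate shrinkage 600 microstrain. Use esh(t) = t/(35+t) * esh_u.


esh(336) = 336 / (35 + 336) * 600
= 336 / 371 * 600
= 543.4 microstrain

543.4


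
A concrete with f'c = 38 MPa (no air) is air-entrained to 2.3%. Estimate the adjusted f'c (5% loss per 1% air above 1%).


Strength loss = (2.3 - 1) * 5 = 6.5%
f'c = 38 * (1 - 6.5/100)
= 35.53 MPa

35.53


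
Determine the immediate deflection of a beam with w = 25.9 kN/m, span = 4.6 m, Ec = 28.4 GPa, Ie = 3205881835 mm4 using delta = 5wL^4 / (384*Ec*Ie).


Convert: L = 4.6 m = 4600 mm, Ec = 28.4 GPa = 28400 MPa
delta = 5 * 25.9 * 4600^4 / (384 * 28400 * 3205881835)
= 1.66 mm

1.66


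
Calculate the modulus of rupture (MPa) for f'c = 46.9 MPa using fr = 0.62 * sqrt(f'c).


fr = 0.62 * sqrt(46.9)
= 4.246 MPa

4.246


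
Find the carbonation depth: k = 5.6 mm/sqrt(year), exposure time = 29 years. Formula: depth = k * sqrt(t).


depth = k * sqrt(t)
= 5.6 * sqrt(29)
= 30.16 mm

30.16


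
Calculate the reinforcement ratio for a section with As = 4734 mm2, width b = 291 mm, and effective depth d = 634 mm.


rho = As / (b * d)
= 4734 / (291 * 634)
= 0.0257

0.0257


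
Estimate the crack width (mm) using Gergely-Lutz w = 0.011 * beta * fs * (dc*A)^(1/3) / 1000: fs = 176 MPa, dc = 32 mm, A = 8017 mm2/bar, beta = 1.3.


w = 0.011 * beta * fs * (dc * A)^(1/3) / 1000
= 0.011 * 1.3 * 176 * (32 * 8017)^(1/3) / 1000
= 0.16 mm

0.16
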